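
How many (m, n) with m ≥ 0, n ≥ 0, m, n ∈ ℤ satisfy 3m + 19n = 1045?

gcd(19, 3) = 1  (19 = 6×3 + 1, 3 = 3×1).
Back-substituting, 3×(-6) + 19×(1) = 1.
Scale by 1045: one solution is (-6270, 1045). Reduce m mod 19: (0, 55).
General: m = 0 + 19t, n = 55 - 3t.
m ≥ 0 ⇒ t ≥ 0; n ≥ 0 ⇒ t ≤ 18. So t ∈ [0, 18]: 19 solutions.

19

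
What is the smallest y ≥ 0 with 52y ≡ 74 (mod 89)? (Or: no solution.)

gcd(89, 52) = 1.
1 divides 74, so solutions exist.
By Bézout, 52*(12) + 89*(-7) = 1.
So 52*(12) ≡ 1 (mod 89); multiply by 74: y ≡ 888 (mod 89).
Smallest nonnegative: y = 888 mod 89 = 87.

87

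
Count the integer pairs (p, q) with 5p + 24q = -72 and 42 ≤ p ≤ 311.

11

gcd(24, 5):
  24 = 4×5 + 4
  5 = 1×4 + 1
  4 = 4×1
so gcd(24, 5) = 1.
Back-substitute for Bézout coefficients:
  1 = 5 - 1×4
  ... = 5×(5) + 24×(-1)
Scale by -72: particular solution (-360, 72); reduce p mod 24: (0, -3).
General solution: p = 0 + 24t, q = -3 - 5t for integer t.
42 ≤ 0 + 24t ≤ 311 gives t ∈ [2, 12], which is 11 values.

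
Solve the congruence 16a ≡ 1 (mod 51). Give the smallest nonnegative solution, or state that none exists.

16

gcd(51, 16):
  51 = 3·16 + 3
  16 = 5·3 + 1
  3 = 3·1
so gcd(51, 16) = 1.
1 divides 1, so solutions exist.
Back-substitute for Bézout coefficients:
  1 = 16 - 5·3
  ... = 16·(16) + 51·(-5)
So 16·(16) ≡ 1 (mod 51); multiply by 1: a ≡ 16 (mod 51).
Smallest nonnegative: a = 16 mod 51 = 16.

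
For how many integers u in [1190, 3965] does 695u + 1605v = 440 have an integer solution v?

gcd(1605, 695):
  1605 = 2*695 + 215
  695 = 3*215 + 50
  215 = 4*50 + 15
  50 = 3*15 + 5
  15 = 3*5
so gcd(1605, 695) = 5.
Back-substitute for Bézout coefficients:
  5 = 50 - 3*15
  ... = 695*(97) + 1605*(-42)
Scale by 88: particular solution (8536, -3696); reduce u mod 321: (190, -82).
General solution: u = 190 + 321t, v = -82 - 139t for integer t.
1190 ≤ 190 + 321t ≤ 3965 gives t ∈ [4, 11], which is 8 values.

8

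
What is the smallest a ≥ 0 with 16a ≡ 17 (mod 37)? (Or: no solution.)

8

gcd(37, 16) = 1.
1 divides 17, so solutions exist.
By Bézout, 16·(7) + 37·(-3) = 1.
So 16·(7) ≡ 1 (mod 37); multiply by 17: a ≡ 119 (mod 37).
Smallest nonnegative: a = 119 mod 37 = 8.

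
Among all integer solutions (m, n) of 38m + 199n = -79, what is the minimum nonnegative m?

gcd(199, 38):
  199 = 5*38 + 9
  38 = 4*9 + 2
  9 = 4*2 + 1
  2 = 2*1
so gcd(199, 38) = 1.
1 divides -79, so solutions exist.
Back-substitute for Bézout coefficients:
  1 = 9 - 4*2
  ... = 38*(-89) + 199*(17)
Scale by -79/1 = -79: (m₀, n₀) = (7031, -1343).
General solution: m = 7031 + 199t, n = -1343 - 38t for integer t.
m ≥ 0: smallest is 7031 mod 199 = 66 (at t = -35), with n = -13.

66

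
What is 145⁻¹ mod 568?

521

gcd(568, 145) = 1  (568 = 3·145 + 133, 145 = 1·133 + 12, 133 = 11·12 + 1, 12 = 12·1).
Back-substituting, 145·(-47) + 568·(12) = 1.
So 145·-47 ≡ 1 (mod 568), and -47 mod 568 = 521.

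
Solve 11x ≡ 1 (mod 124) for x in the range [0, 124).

gcd(124, 11):
  124 = 11×11 + 3
  11 = 3×3 + 2
  3 = 1×2 + 1
  2 = 2×1
so gcd(124, 11) = 1.
Back-substitute for Bézout coefficients:
  1 = 3 - 1×2
  ... = 11×(-45) + 124×(4)
So 11×-45 ≡ 1 (mod 124), and -45 mod 124 = 79.

79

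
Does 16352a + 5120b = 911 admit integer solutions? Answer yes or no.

gcd(16352, 5120) = 32  (16352 = 3*5120 + 992, 5120 = 5*992 + 160, 992 = 6*160 + 32, 160 = 5*32).
32 does not divide 911 (remainder 15), so no integer solutions.

no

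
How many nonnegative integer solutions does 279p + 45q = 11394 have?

gcd(279, 45) = 9  (279 = 6*45 + 9, 45 = 5*9).
Back-substituting, 279*(1) + 45*(-6) = 9.
Scale by 1266: one solution is (1266, -7596). Reduce p mod 5: (1, 247).
General: p = 1 + 5t, q = 247 - 31t.
p ≥ 0 ⇒ t ≥ 0; q ≥ 0 ⇒ t ≤ 7. So t ∈ [0, 7]: 8 solutions.

8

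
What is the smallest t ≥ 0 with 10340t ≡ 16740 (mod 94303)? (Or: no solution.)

gcd(94303, 10340) = 11.
11 does not divide 16740, so the congruence has no solution.

no solution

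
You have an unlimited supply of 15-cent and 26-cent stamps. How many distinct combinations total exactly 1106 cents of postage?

3

Need nonnegative integers with 15j + 26k = 1106.
gcd(15, 26) = 1, and 15·(7) + 26·(-4) = 1.
So (j₀, k₀) = (7742, -4424); general j = 7742 + 26t, k = -4424 - 15t.
j ≥ 0 ⇒ t ≥ -297; k ≥ 0 ⇒ t ≤ -295. That's 3 values of t.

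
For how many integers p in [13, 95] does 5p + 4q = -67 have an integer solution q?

gcd(5, 4) = 1  (5 = 1*4 + 1, 4 = 4*1).
Back-substituting, 5*(1) + 4*(-1) = 1.
Scale by -67: particular solution (-67, 67); reduce p mod 4: (1, -18).
General solution: p = 1 + 4t, q = -18 - 5t for integer t.
13 ≤ 1 + 4t ≤ 95 gives t ∈ [3, 23], which is 21 values.

21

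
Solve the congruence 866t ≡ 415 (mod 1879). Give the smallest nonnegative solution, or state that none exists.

250

gcd(1879, 866) = 1.
1 divides 415, so solutions exist.
By Bézout, 866*(-588) + 1879*(271) = 1.
So 866*(-588) ≡ 1 (mod 1879); multiply by 415: t ≡ -244020 (mod 1879).
Smallest nonnegative: t = -244020 mod 1879 = 250.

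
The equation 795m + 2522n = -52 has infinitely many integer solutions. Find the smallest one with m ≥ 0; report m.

gcd(2522, 795):
  2522 = 3·795 + 137
  795 = 5·137 + 110
  137 = 1·110 + 27
  110 = 4·27 + 2
  27 = 13·2 + 1
  2 = 2·1
so gcd(2522, 795) = 1.
1 divides -52, so solutions exist.
Back-substitute for Bézout coefficients:
  1 = 27 - 13·2
  ... = 795·(-1215) + 2522·(383)
Scale by -52/1 = -52: (m₀, n₀) = (63180, -19916).
General solution: m = 63180 + 2522t, n = -19916 - 795t for integer t.
m ≥ 0: smallest is 63180 mod 2522 = 130 (at t = -25), with n = -41.

130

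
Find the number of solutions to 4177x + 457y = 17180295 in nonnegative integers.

9

gcd(4177, 457):
  4177 = 9*457 + 64
  457 = 7*64 + 9
  64 = 7*9 + 1
  9 = 9*1
so gcd(4177, 457) = 1.
Back-substitute for Bézout coefficients:
  1 = 64 - 7*9
  ... = 4177*(50) + 457*(-457)
Scale by 17180295: one solution is (859014750, -7851394815). Reduce x mod 457: (76, 36899).
General: x = 76 + 457t, y = 36899 - 4177t.
x ≥ 0 ⇒ t ≥ 0; y ≥ 0 ⇒ t ≤ 8. So t ∈ [0, 8]: 9 solutions.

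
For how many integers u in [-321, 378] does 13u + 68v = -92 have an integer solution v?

gcd(68, 13) = 1  (68 = 5*13 + 3, 13 = 4*3 + 1, 3 = 3*1).
Back-substituting, 13*(21) + 68*(-4) = 1.
Scale by -92: particular solution (-1932, 368); reduce u mod 68: (40, -9).
General solution: u = 40 + 68t, v = -9 - 13t for integer t.
-321 ≤ 40 + 68t ≤ 378 gives t ∈ [-5, 4], which is 10 values.

10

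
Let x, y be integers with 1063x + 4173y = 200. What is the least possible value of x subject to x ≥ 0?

gcd(4173, 1063):
  4173 = 3×1063 + 984
  1063 = 1×984 + 79
  984 = 12×79 + 36
  79 = 2×36 + 7
  36 = 5×7 + 1
  7 = 7×1
so gcd(4173, 1063) = 1.
1 divides 200, so solutions exist.
Back-substitute for Bézout coefficients:
  1 = 36 - 5×7
  ... = 1063×(-581) + 4173×(148)
Scale by 200/1 = 200: (x₀, y₀) = (-116200, 29600).
General solution: x = -116200 + 4173t, y = 29600 - 1063t for integer t.
x ≥ 0: smallest is -116200 mod 4173 = 644 (at t = 28), with y = -164.

644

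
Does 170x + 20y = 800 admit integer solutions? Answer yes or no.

yes

gcd(170, 20) = 10  (170 = 8·20 + 10, 20 = 2·10).
10 divides 800, so integer solutions exist.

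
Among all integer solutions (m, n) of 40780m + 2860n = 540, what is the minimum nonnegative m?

gcd(40780, 2860):
  40780 = 14*2860 + 740
  2860 = 3*740 + 640
  740 = 1*640 + 100
  640 = 6*100 + 40
  100 = 2*40 + 20
  40 = 2*20
so gcd(40780, 2860) = 20.
20 divides 540, so solutions exist.
Back-substitute for Bézout coefficients:
  20 = 100 - 2*40
  ... = 40780*(58) + 2860*(-827)
Scale by 540/20 = 27: (m₀, n₀) = (1566, -22329).
General solution: m = 1566 + 143t, n = -22329 - 2039t for integer t.
m ≥ 0: smallest is 1566 mod 143 = 136 (at t = -10), with n = -1939.

136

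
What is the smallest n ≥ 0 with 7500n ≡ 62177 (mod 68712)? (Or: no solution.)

no solution

gcd(68712, 7500) = 12  (68712 = 9×7500 + 1212, 7500 = 6×1212 + 228, 1212 = 5×228 + 72, 228 = 3×72 + 12, 72 = 6×12).
12 does not divide 62177, so the congruence has no solution.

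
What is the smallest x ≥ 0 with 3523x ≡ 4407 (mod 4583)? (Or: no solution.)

813

gcd(4583, 3523) = 1  (4583 = 1·3523 + 1060, 3523 = 3·1060 + 343, 1060 = 3·343 + 31, 343 = 11·31 + 2, 31 = 15·2 + 1, 2 = 2·1).
1 divides 4407, so solutions exist.
Back-substituting, 3523·(-2218) + 4583·(1705) = 1.
So 3523·(-2218) ≡ 1 (mod 4583); multiply by 4407: x ≡ -9774726 (mod 4583).
Smallest nonnegative: x = -9774726 mod 4583 = 813.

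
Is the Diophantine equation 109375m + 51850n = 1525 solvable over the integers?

yes

gcd(109375, 51850):
  109375 = 2·51850 + 5675
  51850 = 9·5675 + 775
  5675 = 7·775 + 250
  775 = 3·250 + 25
  250 = 10·25
so gcd(109375, 51850) = 25.
25 divides 1525, so integer solutions exist.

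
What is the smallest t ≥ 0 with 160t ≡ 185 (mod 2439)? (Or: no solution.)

gcd(2439, 160) = 1  (2439 = 15·160 + 39, 160 = 4·39 + 4, 39 = 9·4 + 3, 4 = 1·3 + 1, 3 = 3·1).
1 divides 185, so solutions exist.
Back-substituting, 160·(625) + 2439·(-41) = 1.
So 160·(625) ≡ 1 (mod 2439); multiply by 185: t ≡ 115625 (mod 2439).
Smallest nonnegative: t = 115625 mod 2439 = 992.

992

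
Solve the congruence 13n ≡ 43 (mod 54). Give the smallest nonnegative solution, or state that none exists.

49

gcd(54, 13):
  54 = 4×13 + 2
  13 = 6×2 + 1
  2 = 2×1
so gcd(54, 13) = 1.
1 divides 43, so solutions exist.
Back-substitute for Bézout coefficients:
  1 = 13 - 6×2
  ... = 13×(25) + 54×(-6)
So 13×(25) ≡ 1 (mod 54); multiply by 43: n ≡ 1075 (mod 54).
Smallest nonnegative: n = 1075 mod 54 = 49.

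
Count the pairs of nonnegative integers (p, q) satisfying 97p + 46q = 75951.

18

gcd(97, 46) = 1  (97 = 2×46 + 5, 46 = 9×5 + 1, 5 = 5×1).
Back-substituting, 97×(-9) + 46×(19) = 1.
Scale by 75951: one solution is (-683559, 1443069). Reduce p mod 46: (1, 1649).
General: p = 1 + 46t, q = 1649 - 97t.
p ≥ 0 ⇒ t ≥ 0; q ≥ 0 ⇒ t ≤ 17. So t ∈ [0, 17]: 18 solutions.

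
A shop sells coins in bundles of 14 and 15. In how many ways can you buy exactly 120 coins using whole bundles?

1

Need nonnegative integers with 14j + 15k = 120.
gcd(14, 15) = 1, and 14·(-1) + 15·(1) = 1.
So (j₀, k₀) = (-120, 120); general j = -120 + 15t, k = 120 - 14t.
j ≥ 0 ⇒ t ≥ 8; k ≥ 0 ⇒ t ≤ 8. That's 1 value of t.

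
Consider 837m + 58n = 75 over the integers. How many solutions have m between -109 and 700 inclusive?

14

gcd(837, 58):
  837 = 14·58 + 25
  58 = 2·25 + 8
  25 = 3·8 + 1
  8 = 8·1
so gcd(837, 58) = 1.
Back-substitute for Bézout coefficients:
  1 = 25 - 3·8
  ... = 837·(7) + 58·(-101)
Scale by 75: particular solution (525, -7575); reduce m mod 58: (3, -42).
General solution: m = 3 + 58t, n = -42 - 837t for integer t.
-109 ≤ 3 + 58t ≤ 700 gives t ∈ [-1, 12], which is 14 values.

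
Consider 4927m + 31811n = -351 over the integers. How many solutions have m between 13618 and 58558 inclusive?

gcd(31811, 4927):
  31811 = 6*4927 + 2249
  4927 = 2*2249 + 429
  2249 = 5*429 + 104
  429 = 4*104 + 13
  104 = 8*13
so gcd(31811, 4927) = 13.
Back-substitute for Bézout coefficients:
  13 = 429 - 4*104
  ... = 4927*(297) + 31811*(-46)
Scale by -27: particular solution (-8019, 1242); reduce m mod 2447: (1769, -274).
General solution: m = 1769 + 2447t, n = -274 - 379t for integer t.
13618 ≤ 1769 + 2447t ≤ 58558 gives t ∈ [5, 23], which is 19 values.

19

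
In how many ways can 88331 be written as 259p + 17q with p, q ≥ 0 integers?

20

gcd(259, 17) = 1  (259 = 15×17 + 4, 17 = 4×4 + 1, 4 = 4×1).
Back-substituting, 259×(-4) + 17×(61) = 1.
Scale by 88331: one solution is (-353324, 5388191). Reduce p mod 17: (4, 5135).
General: p = 4 + 17t, q = 5135 - 259t.
p ≥ 0 ⇒ t ≥ 0; q ≥ 0 ⇒ t ≤ 19. So t ∈ [0, 19]: 20 solutions.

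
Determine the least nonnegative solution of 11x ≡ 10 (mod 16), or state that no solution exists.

14

gcd(16, 11) = 1  (16 = 1*11 + 5, 11 = 2*5 + 1, 5 = 5*1).
1 divides 10, so solutions exist.
Back-substituting, 11*(3) + 16*(-2) = 1.
So 11*(3) ≡ 1 (mod 16); multiply by 10: x ≡ 30 (mod 16).
Smallest nonnegative: x = 30 mod 16 = 14.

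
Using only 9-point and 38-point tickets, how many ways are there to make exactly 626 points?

2

Need nonnegative integers with 9j + 38k = 626.
gcd(9, 38) = 1, and 9·(17) + 38·(-4) = 1.
So (j₀, k₀) = (10642, -2504); general j = 10642 + 38t, k = -2504 - 9t.
j ≥ 0 ⇒ t ≥ -280; k ≥ 0 ⇒ t ≤ -279. That's 2 values of t.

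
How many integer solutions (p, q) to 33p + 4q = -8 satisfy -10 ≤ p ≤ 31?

gcd(33, 4) = 1  (33 = 8×4 + 1, 4 = 4×1).
Back-substituting, 33×(1) + 4×(-8) = 1.
Scale by -8: particular solution (-8, 64); reduce p mod 4: (0, -2).
General solution: p = 0 + 4t, q = -2 - 33t for integer t.
-10 ≤ 0 + 4t ≤ 31 gives t ∈ [-2, 7], which is 10 values.

10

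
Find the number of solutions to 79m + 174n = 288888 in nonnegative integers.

gcd(174, 79) = 1  (174 = 2·79 + 16, 79 = 4·16 + 15, 16 = 1·15 + 1, 15 = 15·1).
Back-substituting, 79·(-11) + 174·(5) = 1.
Scale by 288888: one solution is (-3177768, 1444440). Reduce m mod 174: (168, 1584).
General: m = 168 + 174t, n = 1584 - 79t.
m ≥ 0 ⇒ t ≥ 0; n ≥ 0 ⇒ t ≤ 20. So t ∈ [0, 20]: 21 solutions.

21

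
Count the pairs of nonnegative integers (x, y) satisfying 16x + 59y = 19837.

gcd(59, 16) = 1.
By Bézout, 16×(-11) + 59×(3) = 1.
One solution: (34, 327).
General: x = 34 + 59t, y = 327 - 16t.
x ≥ 0 ⇒ t ≥ 0; y ≥ 0 ⇒ t ≤ 20. So t ∈ [0, 20]: 21 solutions.

21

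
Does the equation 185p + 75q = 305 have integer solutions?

gcd(185, 75) = 5  (185 = 2·75 + 35, 75 = 2·35 + 5, 35 = 7·5).
5 divides 305, so integer solutions exist.

yes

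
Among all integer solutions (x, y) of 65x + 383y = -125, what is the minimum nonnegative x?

gcd(383, 65) = 1.
1 divides -125, so solutions exist.
By Bézout, 65·(165) + 383·(-28) = 1.
Scale by -125/1 = -125: (x₀, y₀) = (-20625, 3500).
General solution: x = -20625 + 383t, y = 3500 - 65t for integer t.
x ≥ 0: smallest is -20625 mod 383 = 57 (at t = 54), with y = -10.

57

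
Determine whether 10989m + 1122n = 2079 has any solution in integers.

yes

gcd(10989, 1122) = 33  (10989 = 9*1122 + 891, 1122 = 1*891 + 231, 891 = 3*231 + 198, 231 = 1*198 + 33, 198 = 6*33).
33 divides 2079, so integer solutions exist.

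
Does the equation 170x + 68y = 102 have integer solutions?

gcd(170, 68):
  170 = 2·68 + 34
  68 = 2·34
so gcd(170, 68) = 34.
34 divides 102, so integer solutions exist.

yes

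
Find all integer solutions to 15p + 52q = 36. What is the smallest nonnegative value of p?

gcd(52, 15):
  52 = 3×15 + 7
  15 = 2×7 + 1
  7 = 7×1
so gcd(52, 15) = 1.
1 divides 36, so solutions exist.
Back-substitute for Bézout coefficients:
  1 = 15 - 2×7
  ... = 15×(7) + 52×(-2)
Scale by 36/1 = 36: (p₀, q₀) = (252, -72).
General solution: p = 252 + 52t, q = -72 - 15t for integer t.
p ≥ 0: smallest is 252 mod 52 = 44 (at t = -4), with q = -12.

44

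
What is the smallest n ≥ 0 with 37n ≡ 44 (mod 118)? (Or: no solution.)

116

gcd(118, 37):
  118 = 3*37 + 7
  37 = 5*7 + 2
  7 = 3*2 + 1
  2 = 2*1
so gcd(118, 37) = 1.
1 divides 44, so solutions exist.
Back-substitute for Bézout coefficients:
  1 = 7 - 3*2
  ... = 37*(-51) + 118*(16)
So 37*(-51) ≡ 1 (mod 118); multiply by 44: n ≡ -2244 (mod 118).
Smallest nonnegative: n = -2244 mod 118 = 116.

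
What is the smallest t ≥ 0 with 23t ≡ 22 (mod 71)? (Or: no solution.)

gcd(71, 23):
  71 = 3×23 + 2
  23 = 11×2 + 1
  2 = 2×1
so gcd(71, 23) = 1.
1 divides 22, so solutions exist.
Back-substitute for Bézout coefficients:
  1 = 23 - 11×2
  ... = 23×(34) + 71×(-11)
So 23×(34) ≡ 1 (mod 71); multiply by 22: t ≡ 748 (mod 71).
Smallest nonnegative: t = 748 mod 71 = 38.

38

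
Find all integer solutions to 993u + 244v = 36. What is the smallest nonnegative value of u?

gcd(993, 244):
  993 = 4*244 + 17
  244 = 14*17 + 6
  17 = 2*6 + 5
  6 = 1*5 + 1
  5 = 5*1
so gcd(993, 244) = 1.
1 divides 36, so solutions exist.
Back-substitute for Bézout coefficients:
  1 = 6 - 1*5
  ... = 993*(-43) + 244*(175)
Scale by 36/1 = 36: (u₀, v₀) = (-1548, 6300).
General solution: u = -1548 + 244t, v = 6300 - 993t for integer t.
u ≥ 0: smallest is -1548 mod 244 = 160 (at t = 7), with v = -651.

160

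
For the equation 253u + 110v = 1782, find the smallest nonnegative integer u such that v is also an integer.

4

gcd(253, 110):
  253 = 2*110 + 33
  110 = 3*33 + 11
  33 = 3*11
so gcd(253, 110) = 11.
11 divides 1782, so solutions exist.
Back-substitute for Bézout coefficients:
  11 = 110 - 3*33
  ... = 253*(-3) + 110*(7)
Scale by 1782/11 = 162: (u₀, v₀) = (-486, 1134).
General solution: u = -486 + 10t, v = 1134 - 23t for integer t.
u ≥ 0: smallest is -486 mod 10 = 4 (at t = 49), with v = 7.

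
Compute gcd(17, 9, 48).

gcd(17, 9) = 1  (17 = 1*9 + 8, 9 = 1*8 + 1, 8 = 8*1).
gcd(1, 48) = 1.

1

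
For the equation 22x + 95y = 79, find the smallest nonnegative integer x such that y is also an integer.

gcd(95, 22):
  95 = 4*22 + 7
  22 = 3*7 + 1
  7 = 7*1
so gcd(95, 22) = 1.
1 divides 79, so solutions exist.
Back-substitute for Bézout coefficients:
  1 = 22 - 3*7
  ... = 22*(13) + 95*(-3)
Scale by 79/1 = 79: (x₀, y₀) = (1027, -237).
General solution: x = 1027 + 95t, y = -237 - 22t for integer t.
x ≥ 0: smallest is 1027 mod 95 = 77 (at t = -10), with y = -17.

77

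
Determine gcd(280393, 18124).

gcd(280393, 18124):
  280393 = 15*18124 + 8533
  18124 = 2*8533 + 1058
  8533 = 8*1058 + 69
  1058 = 15*69 + 23
  69 = 3*23
so gcd(280393, 18124) = 23.

23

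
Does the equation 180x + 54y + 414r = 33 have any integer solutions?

no

gcd(180, 54):
  180 = 3×54 + 18
  54 = 3×18
so gcd(180, 54) = 18.
gcd(18, 414) = 18.
18 does not divide 33 (remainder 15), so no integer solutions.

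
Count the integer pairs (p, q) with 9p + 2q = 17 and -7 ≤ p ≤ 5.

gcd(9, 2) = 1.
By Bézout, 9·(1) + 2·(-4) = 1.
Particular solution: (1, 4).
General solution: p = 1 + 2t, q = 4 - 9t for integer t.
-7 ≤ 1 + 2t ≤ 5 gives t ∈ [-4, 2], which is 7 values.

7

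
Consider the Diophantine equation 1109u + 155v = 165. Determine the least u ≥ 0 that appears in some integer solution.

gcd(1109, 155) = 1  (1109 = 7×155 + 24, 155 = 6×24 + 11, 24 = 2×11 + 2, 11 = 5×2 + 1, 2 = 2×1).
1 divides 165, so solutions exist.
Back-substituting, 1109×(-71) + 155×(508) = 1.
Scale by 165/1 = 165: (u₀, v₀) = (-11715, 83820).
General solution: u = -11715 + 155t, v = 83820 - 1109t for integer t.
u ≥ 0: smallest is -11715 mod 155 = 65 (at t = 76), with v = -464.

65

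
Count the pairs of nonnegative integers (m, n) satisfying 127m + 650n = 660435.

8

gcd(650, 127) = 1.
By Bézout, 127·(-87) + 650·(17) = 1.
One solution: (205, 976).
General: m = 205 + 650t, n = 976 - 127t.
m ≥ 0 ⇒ t ≥ 0; n ≥ 0 ⇒ t ≤ 7. So t ∈ [0, 7]: 8 solutions.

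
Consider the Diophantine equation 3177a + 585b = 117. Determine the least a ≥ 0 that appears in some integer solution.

gcd(3177, 585):
  3177 = 5·585 + 252
  585 = 2·252 + 81
  252 = 3·81 + 9
  81 = 9·9
so gcd(3177, 585) = 9.
9 divides 117, so solutions exist.
Back-substitute for Bézout coefficients:
  9 = 252 - 3·81
  ... = 3177·(7) + 585·(-38)
Scale by 117/9 = 13: (a₀, b₀) = (91, -494).
General solution: a = 91 + 65t, b = -494 - 353t for integer t.
a ≥ 0: smallest is 91 mod 65 = 26 (at t = -1), with b = -141.

26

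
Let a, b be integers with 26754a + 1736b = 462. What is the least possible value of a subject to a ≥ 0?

59

gcd(26754, 1736):
  26754 = 15×1736 + 714
  1736 = 2×714 + 308
  714 = 2×308 + 98
  308 = 3×98 + 14
  98 = 7×14
so gcd(26754, 1736) = 14.
14 divides 462, so solutions exist.
Back-substitute for Bézout coefficients:
  14 = 308 - 3×98
  ... = 26754×(-17) + 1736×(262)
Scale by 462/14 = 33: (a₀, b₀) = (-561, 8646).
General solution: a = -561 + 124t, b = 8646 - 1911t for integer t.
a ≥ 0: smallest is -561 mod 124 = 59 (at t = 5), with b = -909.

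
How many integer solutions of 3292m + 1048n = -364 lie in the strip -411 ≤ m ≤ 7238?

30

gcd(3292, 1048) = 4  (3292 = 3×1048 + 148, 1048 = 7×148 + 12, 148 = 12×12 + 4, 12 = 3×4).
Back-substituting, 3292×(85) + 1048×(-267) = 4.
Scale by -91: particular solution (-7735, 24297); reduce m mod 262: (125, -393).
General solution: m = 125 + 262t, n = -393 - 823t for integer t.
-411 ≤ 125 + 262t ≤ 7238 gives t ∈ [-2, 27], which is 30 values.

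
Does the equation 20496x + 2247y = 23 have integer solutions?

gcd(20496, 2247) = 21.
21 does not divide 23 (remainder 2), so no integer solutions.

no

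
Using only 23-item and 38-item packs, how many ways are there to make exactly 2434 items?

3

Need nonnegative integers with 23j + 38k = 2434.
gcd(23, 38) = 1, and 23·(5) + 38·(-3) = 1.
So (j₀, k₀) = (12170, -7302); general j = 12170 + 38t, k = -7302 - 23t.
j ≥ 0 ⇒ t ≥ -320; k ≥ 0 ⇒ t ≤ -318. That's 3 values of t.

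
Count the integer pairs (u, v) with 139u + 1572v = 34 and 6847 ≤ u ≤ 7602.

gcd(1572, 139):
  1572 = 11*139 + 43
  139 = 3*43 + 10
  43 = 4*10 + 3
  10 = 3*3 + 1
  3 = 3*1
so gcd(1572, 139) = 1.
Back-substitute for Bézout coefficients:
  1 = 10 - 3*3
  ... = 139*(475) + 1572*(-42)
Scale by 34: particular solution (16150, -1428); reduce u mod 1572: (430, -38).
General solution: u = 430 + 1572t, v = -38 - 139t for integer t.
6847 ≤ 430 + 1572t ≤ 7602 gives t ∈ [5, 4], which is 0 values.

0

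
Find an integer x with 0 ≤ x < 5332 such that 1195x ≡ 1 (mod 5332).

879

gcd(5332, 1195) = 1.
By Bézout, 1195*(879) + 5332*(-197) = 1.
So 1195*879 ≡ 1 (mod 5332), and 879 mod 5332 = 879.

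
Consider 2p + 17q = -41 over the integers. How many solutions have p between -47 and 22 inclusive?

5

gcd(17, 2) = 1  (17 = 8×2 + 1, 2 = 2×1).
Back-substituting, 2×(-8) + 17×(1) = 1.
Scale by -41: particular solution (328, -41); reduce p mod 17: (5, -3).
General solution: p = 5 + 17t, q = -3 - 2t for integer t.
-47 ≤ 5 + 17t ≤ 22 gives t ∈ [-3, 1], which is 5 values.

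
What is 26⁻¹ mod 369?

gcd(369, 26) = 1  (369 = 14×26 + 5, 26 = 5×5 + 1, 5 = 5×1).
Back-substituting, 26×(71) + 369×(-5) = 1.
So 26×71 ≡ 1 (mod 369), and 71 mod 369 = 71.

71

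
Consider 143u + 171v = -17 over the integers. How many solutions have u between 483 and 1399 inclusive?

gcd(171, 143):
  171 = 1·143 + 28
  143 = 5·28 + 3
  28 = 9·3 + 1
  3 = 3·1
so gcd(171, 143) = 1.
Back-substitute for Bézout coefficients:
  1 = 28 - 9·3
  ... = 143·(-55) + 171·(46)
Scale by -17: particular solution (935, -782); reduce u mod 171: (80, -67).
General solution: u = 80 + 171t, v = -67 - 143t for integer t.
483 ≤ 80 + 171t ≤ 1399 gives t ∈ [3, 7], which is 5 values.

5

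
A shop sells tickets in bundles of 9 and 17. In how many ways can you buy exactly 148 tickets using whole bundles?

1

Need nonnegative integers with 9j + 17k = 148.
gcd(9, 17) = 1, and 9·(2) + 17·(-1) = 1.
So (j₀, k₀) = (296, -148); general j = 296 + 17t, k = -148 - 9t.
j ≥ 0 ⇒ t ≥ -17; k ≥ 0 ⇒ t ≤ -17. That's 1 value of t.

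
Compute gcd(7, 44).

gcd(44, 7) = 1  (44 = 6*7 + 2, 7 = 3*2 + 1, 2 = 2*1).

1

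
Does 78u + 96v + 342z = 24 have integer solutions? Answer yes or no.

gcd(96, 78) = 6  (96 = 1·78 + 18, 78 = 4·18 + 6, 18 = 3·6).
gcd(6, 342) = 6.
6 divides 24, so integer solutions exist.

yes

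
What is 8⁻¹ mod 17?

gcd(17, 8):
  17 = 2×8 + 1
  8 = 8×1
so gcd(17, 8) = 1.
Back-substitute for Bézout coefficients:
  1 = 17 - 2×8
  ... = 8×(-2) + 17×(1)
So 8×-2 ≡ 1 (mod 17), and -2 mod 17 = 15.

15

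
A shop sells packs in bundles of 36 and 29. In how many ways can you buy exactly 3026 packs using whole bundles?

Need nonnegative integers with 36j + 29k = 3026.
gcd(36, 29) = 1, and 36·(-4) + 29·(5) = 1.
So (j₀, k₀) = (-12104, 15130); general j = -12104 + 29t, k = 15130 - 36t.
j ≥ 0 ⇒ t ≥ 418; k ≥ 0 ⇒ t ≤ 420. That's 3 values of t.

3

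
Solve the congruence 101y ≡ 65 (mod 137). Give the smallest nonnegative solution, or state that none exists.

gcd(137, 101) = 1  (137 = 1×101 + 36, 101 = 2×36 + 29, 36 = 1×29 + 7, 29 = 4×7 + 1, 7 = 7×1).
1 divides 65, so solutions exist.
Back-substituting, 101×(19) + 137×(-14) = 1.
So 101×(19) ≡ 1 (mod 137); multiply by 65: y ≡ 1235 (mod 137).
Smallest nonnegative: y = 1235 mod 137 = 2.

2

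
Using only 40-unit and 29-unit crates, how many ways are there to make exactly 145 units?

Need nonnegative integers with 40j + 29k = 145.
gcd(40, 29) = 1, and 40·(8) + 29·(-11) = 1.
So (j₀, k₀) = (1160, -1595); general j = 1160 + 29t, k = -1595 - 40t.
j ≥ 0 ⇒ t ≥ -40; k ≥ 0 ⇒ t ≤ -40. That's 1 value of t.

1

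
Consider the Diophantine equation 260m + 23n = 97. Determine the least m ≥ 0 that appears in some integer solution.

gcd(260, 23):
  260 = 11·23 + 7
  23 = 3·7 + 2
  7 = 3·2 + 1
  2 = 2·1
so gcd(260, 23) = 1.
1 divides 97, so solutions exist.
Back-substitute for Bézout coefficients:
  1 = 7 - 3·2
  ... = 260·(10) + 23·(-113)
Scale by 97/1 = 97: (m₀, n₀) = (970, -10961).
General solution: m = 970 + 23t, n = -10961 - 260t for integer t.
m ≥ 0: smallest is 970 mod 23 = 4 (at t = -42), with n = -41.

4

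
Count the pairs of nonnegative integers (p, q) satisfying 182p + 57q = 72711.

7

gcd(182, 57):
  182 = 3·57 + 11
  57 = 5·11 + 2
  11 = 5·2 + 1
  2 = 2·1
so gcd(182, 57) = 1.
Back-substitute for Bézout coefficients:
  1 = 11 - 5·2
  ... = 182·(26) + 57·(-83)
Scale by 72711: one solution is (1890486, -6035013). Reduce p mod 57: (24, 1199).
General: p = 24 + 57t, q = 1199 - 182t.
p ≥ 0 ⇒ t ≥ 0; q ≥ 0 ⇒ t ≤ 6. So t ∈ [0, 6]: 7 solutions.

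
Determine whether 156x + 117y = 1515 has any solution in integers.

no

gcd(156, 117) = 39  (156 = 1×117 + 39, 117 = 3×39).
39 does not divide 1515 (remainder 33), so no integer solutions.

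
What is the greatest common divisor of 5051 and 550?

1

gcd(5051, 550) = 1  (5051 = 9*550 + 101, 550 = 5*101 + 45, 101 = 2*45 + 11, 45 = 4*11 + 1, 11 = 11*1).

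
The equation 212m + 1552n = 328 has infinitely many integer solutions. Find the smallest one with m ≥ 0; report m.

126

gcd(1552, 212) = 4  (1552 = 7·212 + 68, 212 = 3·68 + 8, 68 = 8·8 + 4, 8 = 2·4).
4 divides 328, so solutions exist.
Back-substituting, 212·(-183) + 1552·(25) = 4.
Scale by 328/4 = 82: (m₀, n₀) = (-15006, 2050).
General solution: m = -15006 + 388t, n = 2050 - 53t for integer t.
m ≥ 0: smallest is -15006 mod 388 = 126 (at t = 39), with n = -17.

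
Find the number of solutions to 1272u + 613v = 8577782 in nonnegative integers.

gcd(1272, 613):
  1272 = 2*613 + 46
  613 = 13*46 + 15
  46 = 3*15 + 1
  15 = 15*1
so gcd(1272, 613) = 1.
Back-substitute for Bézout coefficients:
  1 = 46 - 3*15
  ... = 1272*(40) + 613*(-83)
Scale by 8577782: one solution is (343111280, -711955906). Reduce u mod 613: (468, 13022).
General: u = 468 + 613t, v = 13022 - 1272t.
u ≥ 0 ⇒ t ≥ 0; v ≥ 0 ⇒ t ≤ 10. So t ∈ [0, 10]: 11 solutions.

11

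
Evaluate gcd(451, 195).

1

gcd(451, 195):
  451 = 2*195 + 61
  195 = 3*61 + 12
  61 = 5*12 + 1
  12 = 12*1
so gcd(451, 195) = 1.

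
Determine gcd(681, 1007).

1

gcd(1007, 681):
  1007 = 1×681 + 326
  681 = 2×326 + 29
  326 = 11×29 + 7
  29 = 4×7 + 1
  7 = 7×1
so gcd(1007, 681) = 1.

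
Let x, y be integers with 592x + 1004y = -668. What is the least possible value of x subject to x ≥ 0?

gcd(1004, 592) = 4  (1004 = 1·592 + 412, 592 = 1·412 + 180, 412 = 2·180 + 52, 180 = 3·52 + 24, 52 = 2·24 + 4, 24 = 6·4).
4 divides -668, so solutions exist.
Back-substituting, 592·(-39) + 1004·(23) = 4.
Scale by -668/4 = -167: (x₀, y₀) = (6513, -3841).
General solution: x = 6513 + 251t, y = -3841 - 148t for integer t.
x ≥ 0: smallest is 6513 mod 251 = 238 (at t = -25), with y = -141.

238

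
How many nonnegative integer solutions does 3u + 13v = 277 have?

7

gcd(13, 3) = 1.
By Bézout, 3·(-4) + 13·(1) = 1.
One solution: (10, 19).
General: u = 10 + 13t, v = 19 - 3t.
u ≥ 0 ⇒ t ≥ 0; v ≥ 0 ⇒ t ≤ 6. So t ∈ [0, 6]: 7 solutions.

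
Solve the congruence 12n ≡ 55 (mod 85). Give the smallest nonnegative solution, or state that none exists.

40

gcd(85, 12) = 1.
1 divides 55, so solutions exist.
By Bézout, 12·(-7) + 85·(1) = 1.
So 12·(-7) ≡ 1 (mod 85); multiply by 55: n ≡ -385 (mod 85).
Smallest nonnegative: n = -385 mod 85 = 40.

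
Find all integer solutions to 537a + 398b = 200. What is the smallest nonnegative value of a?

gcd(537, 398) = 1.
1 divides 200, so solutions exist.
By Bézout, 537*(63) + 398*(-85) = 1.
Scale by 200/1 = 200: (a₀, b₀) = (12600, -17000).
General solution: a = 12600 + 398t, b = -17000 - 537t for integer t.
a ≥ 0: smallest is 12600 mod 398 = 262 (at t = -31), with b = -353.

262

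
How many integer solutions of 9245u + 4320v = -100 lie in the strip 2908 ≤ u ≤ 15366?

gcd(9245, 4320):
  9245 = 2·4320 + 605
  4320 = 7·605 + 85
  605 = 7·85 + 10
  85 = 8·10 + 5
  10 = 2·5
so gcd(9245, 4320) = 5.
Back-substitute for Bézout coefficients:
  5 = 85 - 8·10
  ... = 9245·(-407) + 4320·(871)
Scale by -20: particular solution (8140, -17420); reduce u mod 864: (364, -779).
General solution: u = 364 + 864t, v = -779 - 1849t for integer t.
2908 ≤ 364 + 864t ≤ 15366 gives t ∈ [3, 17], which is 15 values.

15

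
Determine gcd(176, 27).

1

gcd(176, 27) = 1  (176 = 6·27 + 14, 27 = 1·14 + 13, 14 = 1·13 + 1, 13 = 13·1).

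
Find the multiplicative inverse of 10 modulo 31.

gcd(31, 10) = 1.
By Bézout, 10*(-3) + 31*(1) = 1.
So 10*-3 ≡ 1 (mod 31), and -3 mod 31 = 28.

28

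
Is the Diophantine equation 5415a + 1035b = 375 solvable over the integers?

yes

gcd(5415, 1035) = 15.
15 divides 375, so integer solutions exist.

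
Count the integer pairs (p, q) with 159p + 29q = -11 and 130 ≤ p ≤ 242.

gcd(159, 29) = 1  (159 = 5*29 + 14, 29 = 2*14 + 1, 14 = 14*1).
Back-substituting, 159*(-2) + 29*(11) = 1.
Scale by -11: particular solution (22, -121); reduce p mod 29: (22, -121).
General solution: p = 22 + 29t, q = -121 - 159t for integer t.
130 ≤ 22 + 29t ≤ 242 gives t ∈ [4, 7], which is 4 values.

4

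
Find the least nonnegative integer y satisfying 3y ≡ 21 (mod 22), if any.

gcd(22, 3) = 1.
1 divides 21, so solutions exist.
By Bézout, 3*(-7) + 22*(1) = 1.
So 3*(-7) ≡ 1 (mod 22); multiply by 21: y ≡ -147 (mod 22).
Smallest nonnegative: y = -147 mod 22 = 7.

7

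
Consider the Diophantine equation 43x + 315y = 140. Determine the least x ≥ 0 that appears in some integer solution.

gcd(315, 43) = 1  (315 = 7*43 + 14, 43 = 3*14 + 1, 14 = 14*1).
1 divides 140, so solutions exist.
Back-substituting, 43*(22) + 315*(-3) = 1.
Scale by 140/1 = 140: (x₀, y₀) = (3080, -420).
General solution: x = 3080 + 315t, y = -420 - 43t for integer t.
x ≥ 0: smallest is 3080 mod 315 = 245 (at t = -9), with y = -33.

245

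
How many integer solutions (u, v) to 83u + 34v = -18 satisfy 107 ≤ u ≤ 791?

20

gcd(83, 34) = 1.
By Bézout, 83·(-9) + 34·(22) = 1.
Particular solution: (26, -64).
General solution: u = 26 + 34t, v = -64 - 83t for integer t.
107 ≤ 26 + 34t ≤ 791 gives t ∈ [3, 22], which is 20 values.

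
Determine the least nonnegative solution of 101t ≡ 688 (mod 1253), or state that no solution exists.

1235

gcd(1253, 101) = 1  (1253 = 12·101 + 41, 101 = 2·41 + 19, 41 = 2·19 + 3, 19 = 6·3 + 1, 3 = 3·1).
1 divides 688, so solutions exist.
Back-substituting, 101·(397) + 1253·(-32) = 1.
So 101·(397) ≡ 1 (mod 1253); multiply by 688: t ≡ 273136 (mod 1253).
Smallest nonnegative: t = 273136 mod 1253 = 1235.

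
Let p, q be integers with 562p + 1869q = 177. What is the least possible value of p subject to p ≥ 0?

855

gcd(1869, 562) = 1.
1 divides 177, so solutions exist.
By Bézout, 562×(-143) + 1869×(43) = 1.
Scale by 177/1 = 177: (p₀, q₀) = (-25311, 7611).
General solution: p = -25311 + 1869t, q = 7611 - 562t for integer t.
p ≥ 0: smallest is -25311 mod 1869 = 855 (at t = 14), with q = -257.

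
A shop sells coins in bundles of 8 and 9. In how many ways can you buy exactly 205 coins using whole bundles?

3

Need nonnegative integers with 8j + 9k = 205.
gcd(8, 9) = 1, and 8·(-1) + 9·(1) = 1.
So (j₀, k₀) = (-205, 205); general j = -205 + 9t, k = 205 - 8t.
j ≥ 0 ⇒ t ≥ 23; k ≥ 0 ⇒ t ≤ 25. That's 3 values of t.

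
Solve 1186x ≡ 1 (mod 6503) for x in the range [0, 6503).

gcd(6503, 1186) = 1.
By Bézout, 1186·(488) + 6503·(-89) = 1.
So 1186·488 ≡ 1 (mod 6503), and 488 mod 6503 = 488.

488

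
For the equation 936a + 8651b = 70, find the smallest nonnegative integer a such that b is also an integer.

gcd(8651, 936) = 1.
1 divides 70, so solutions exist.
By Bézout, 936*(2782) + 8651*(-301) = 1.
Scale by 70/1 = 70: (a₀, b₀) = (194740, -21070).
General solution: a = 194740 + 8651t, b = -21070 - 936t for integer t.
a ≥ 0: smallest is 194740 mod 8651 = 4418 (at t = -22), with b = -478.

4418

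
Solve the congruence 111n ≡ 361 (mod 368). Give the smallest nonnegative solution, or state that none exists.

295

gcd(368, 111):
  368 = 3*111 + 35
  111 = 3*35 + 6
  35 = 5*6 + 5
  6 = 1*5 + 1
  5 = 5*1
so gcd(368, 111) = 1.
1 divides 361, so solutions exist.
Back-substitute for Bézout coefficients:
  1 = 6 - 1*5
  ... = 111*(63) + 368*(-19)
So 111*(63) ≡ 1 (mod 368); multiply by 361: n ≡ 22743 (mod 368).
Smallest nonnegative: n = 22743 mod 368 = 295.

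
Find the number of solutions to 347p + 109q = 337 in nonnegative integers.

0

gcd(347, 109):
  347 = 3×109 + 20
  109 = 5×20 + 9
  20 = 2×9 + 2
  9 = 4×2 + 1
  2 = 2×1
so gcd(347, 109) = 1.
Back-substitute for Bézout coefficients:
  1 = 9 - 4×2
  ... = 347×(-49) + 109×(156)
Scale by 337: one solution is (-16513, 52572). Reduce p mod 109: (55, -172).
General: p = 55 + 109t, q = -172 - 347t.
p ≥ 0 ⇒ t ≥ 0; q ≥ 0 ⇒ t ≤ -1. So t ∈ [0, -1]: 0 solutions.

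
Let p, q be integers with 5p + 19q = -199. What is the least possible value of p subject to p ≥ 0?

2

gcd(19, 5):
  19 = 3*5 + 4
  5 = 1*4 + 1
  4 = 4*1
so gcd(19, 5) = 1.
1 divides -199, so solutions exist.
Back-substitute for Bézout coefficients:
  1 = 5 - 1*4
  ... = 5*(4) + 19*(-1)
Scale by -199/1 = -199: (p₀, q₀) = (-796, 199).
General solution: p = -796 + 19t, q = 199 - 5t for integer t.
p ≥ 0: smallest is -796 mod 19 = 2 (at t = 42), with q = -11.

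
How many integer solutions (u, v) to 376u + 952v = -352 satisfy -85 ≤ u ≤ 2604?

22

gcd(952, 376) = 8.
By Bézout, 376×(38) + 952×(-15) = 8.
Particular solution: (113, -45).
General solution: u = 113 + 119t, v = -45 - 47t for integer t.
-85 ≤ 113 + 119t ≤ 2604 gives t ∈ [-1, 20], which is 22 values.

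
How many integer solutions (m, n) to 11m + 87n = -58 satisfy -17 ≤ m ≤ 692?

gcd(87, 11) = 1.
By Bézout, 11·(8) + 87·(-1) = 1.
Particular solution: (58, -8).
General solution: m = 58 + 87t, n = -8 - 11t for integer t.
-17 ≤ 58 + 87t ≤ 692 gives t ∈ [0, 7], which is 8 values.

8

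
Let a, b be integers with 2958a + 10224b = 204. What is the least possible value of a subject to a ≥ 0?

gcd(10224, 2958):
  10224 = 3*2958 + 1350
  2958 = 2*1350 + 258
  1350 = 5*258 + 60
  258 = 4*60 + 18
  60 = 3*18 + 6
  18 = 3*6
so gcd(10224, 2958) = 6.
6 divides 204, so solutions exist.
Back-substitute for Bézout coefficients:
  6 = 60 - 3*18
  ... = 2958*(-515) + 10224*(149)
Scale by 204/6 = 34: (a₀, b₀) = (-17510, 5066).
General solution: a = -17510 + 1704t, b = 5066 - 493t for integer t.
a ≥ 0: smallest is -17510 mod 1704 = 1234 (at t = 11), with b = -357.

1234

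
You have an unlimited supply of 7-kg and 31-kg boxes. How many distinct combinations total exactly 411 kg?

Need nonnegative integers with 7j + 31k = 411.
gcd(7, 31) = 1, and 7·(9) + 31·(-2) = 1.
So (j₀, k₀) = (3699, -822); general j = 3699 + 31t, k = -822 - 7t.
j ≥ 0 ⇒ t ≥ -119; k ≥ 0 ⇒ t ≤ -118. That's 2 values of t.

2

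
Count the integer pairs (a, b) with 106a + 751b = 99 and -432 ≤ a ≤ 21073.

gcd(751, 106) = 1.
By Bézout, 106*(333) + 751*(-47) = 1.
Particular solution: (674, -95).
General solution: a = 674 + 751t, b = -95 - 106t for integer t.
-432 ≤ 674 + 751t ≤ 21073 gives t ∈ [-1, 27], which is 29 values.

29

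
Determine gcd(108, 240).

gcd(240, 108):
  240 = 2*108 + 24
  108 = 4*24 + 12
  24 = 2*12
so gcd(240, 108) = 12.

12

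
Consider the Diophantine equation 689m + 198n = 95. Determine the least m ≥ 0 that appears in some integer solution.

1

gcd(689, 198):
  689 = 3*198 + 95
  198 = 2*95 + 8
  95 = 11*8 + 7
  8 = 1*7 + 1
  7 = 7*1
so gcd(689, 198) = 1.
1 divides 95, so solutions exist.
Back-substitute for Bézout coefficients:
  1 = 8 - 1*7
  ... = 689*(-25) + 198*(87)
Scale by 95/1 = 95: (m₀, n₀) = (-2375, 8265).
General solution: m = -2375 + 198t, n = 8265 - 689t for integer t.
m ≥ 0: smallest is -2375 mod 198 = 1 (at t = 12), with n = -3.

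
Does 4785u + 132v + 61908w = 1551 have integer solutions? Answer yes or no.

yes

gcd(4785, 132) = 33  (4785 = 36×132 + 33, 132 = 4×33).
gcd(33, 61908) = 33.
33 divides 1551, so integer solutions exist.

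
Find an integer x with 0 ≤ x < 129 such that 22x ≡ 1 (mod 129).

88

gcd(129, 22) = 1  (129 = 5*22 + 19, 22 = 1*19 + 3, 19 = 6*3 + 1, 3 = 3*1).
Back-substituting, 22*(-41) + 129*(7) = 1.
So 22*-41 ≡ 1 (mod 129), and -41 mod 129 = 88.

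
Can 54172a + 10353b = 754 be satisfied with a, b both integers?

yes

gcd(54172, 10353):
  54172 = 5×10353 + 2407
  10353 = 4×2407 + 725
  2407 = 3×725 + 232
  725 = 3×232 + 29
  232 = 8×29
so gcd(54172, 10353) = 29.
29 divides 754, so integer solutions exist.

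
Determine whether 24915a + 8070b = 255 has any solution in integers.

yes

gcd(24915, 8070) = 15  (24915 = 3×8070 + 705, 8070 = 11×705 + 315, 705 = 2×315 + 75, 315 = 4×75 + 15, 75 = 5×15).
15 divides 255, so integer solutions exist.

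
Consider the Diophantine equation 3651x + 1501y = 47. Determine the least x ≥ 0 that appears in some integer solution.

gcd(3651, 1501) = 1  (3651 = 2·1501 + 649, 1501 = 2·649 + 203, 649 = 3·203 + 40, 203 = 5·40 + 3, 40 = 13·3 + 1, 3 = 3·1).
1 divides 47, so solutions exist.
Back-substituting, 3651·(488) + 1501·(-1187) = 1.
Scale by 47/1 = 47: (x₀, y₀) = (22936, -55789).
General solution: x = 22936 + 1501t, y = -55789 - 3651t for integer t.
x ≥ 0: smallest is 22936 mod 1501 = 421 (at t = -15), with y = -1024.

421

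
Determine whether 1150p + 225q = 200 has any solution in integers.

yes

gcd(1150, 225):
  1150 = 5×225 + 25
  225 = 9×25
so gcd(1150, 225) = 25.
25 divides 200, so integer solutions exist.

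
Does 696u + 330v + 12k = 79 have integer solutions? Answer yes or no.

no

gcd(696, 330) = 6  (696 = 2·330 + 36, 330 = 9·36 + 6, 36 = 6·6).
gcd(6, 12) = 6.
6 does not divide 79 (remainder 1), so no integer solutions.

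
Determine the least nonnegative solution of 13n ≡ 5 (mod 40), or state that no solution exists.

25

gcd(40, 13):
  40 = 3*13 + 1
  13 = 13*1
so gcd(40, 13) = 1.
1 divides 5, so solutions exist.
Back-substitute for Bézout coefficients:
  1 = 40 - 3*13
  ... = 13*(-3) + 40*(1)
So 13*(-3) ≡ 1 (mod 40); multiply by 5: n ≡ -15 (mod 40).
Smallest nonnegative: n = -15 mod 40 = 25.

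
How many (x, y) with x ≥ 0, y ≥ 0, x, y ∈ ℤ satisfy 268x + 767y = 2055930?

gcd(767, 268) = 1.
By Bézout, 268·(83) + 767·(-29) = 1.
One solution: (30, 2670).
General: x = 30 + 767t, y = 2670 - 268t.
x ≥ 0 ⇒ t ≥ 0; y ≥ 0 ⇒ t ≤ 9. So t ∈ [0, 9]: 10 solutions.

10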